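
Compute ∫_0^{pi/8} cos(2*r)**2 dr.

1/8 + pi/16

Use the identity cos^2(2*r) = (1 + cos(4*r))/2.
An antiderivative is F(r) = r/2 + sin(4*r)/8.
Then F(pi/8) - F(0) = (1/8 + pi/16) - (0) = 1/8 + pi/16.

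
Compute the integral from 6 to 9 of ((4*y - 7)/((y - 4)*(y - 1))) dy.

log(25)

Factor the denominator: y**2 - 5*y + 4 = (y - 1)(y - 4).
Partial fractions: (4*y - 7)/((y - 4)*(y - 1)) = 1/(y - 1) + 3/(y - 4).
An antiderivative is F(y) = 3*log(y - 4) + log(y - 1).
Then F(9) - F(6) = (3*log(2) + 3*log(5)) - (log(40)) = log(25).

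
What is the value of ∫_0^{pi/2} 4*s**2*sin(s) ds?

Integrate by parts twice (u = s^2, dv = 4*sin(s) ds).
An antiderivative is F(s) = -4*s**2*cos(s) + 8*s*sin(s) + 8*cos(s).
Then F(pi/2) - F(0) = (4*pi) - (8) = -8 + 4*pi.

-8 + 4*pi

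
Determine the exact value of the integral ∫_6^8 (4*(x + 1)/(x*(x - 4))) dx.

log(24)

Factor the denominator: x**2 - 4*x = x(x - 4).
Partial fractions: 4*(x + 1)/(x*(x - 4)) = -1/x + 5/(x - 4).
An antiderivative is F(x) = -log(x) + 5*log(x - 4).
Then F(8) - F(6) = (7*log(2)) - (log(16/3)) = log(24).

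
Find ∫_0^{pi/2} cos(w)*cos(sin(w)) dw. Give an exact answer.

Let u = sin(w), so du = cos(w) dw. When w = 0, u = 0; when w = pi/2, u = 1.
The integral becomes ∫ cos(u) du from 0 to 1, with antiderivative sin(u).
Back in w: F(w) = sin(sin(w)).
Then F(pi/2) - F(0) = (sin(1)) - (0) = sin(1).

sin(1)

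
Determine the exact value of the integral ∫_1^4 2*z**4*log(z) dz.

-2046/25 + 4096*log(2)/5

Integrate by parts once (u = ln z, dv = 2*z**4 dz).
An antiderivative is F(z) = 2*z**5*(5*log(z) - 1)/25.
Then F(4) - F(1) = (-2048/25 + 4096*log(2)/5) - (-2/25) = -2046/25 + 4096*log(2)/5.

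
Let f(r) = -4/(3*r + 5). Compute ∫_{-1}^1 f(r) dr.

-8*log(2)/3

An antiderivative is F(r) = -4*log(3*r + 5)/3.
Then F(1) - F(-1) = (-log(16)) - (-4*log(2)/3) = -8*log(2)/3.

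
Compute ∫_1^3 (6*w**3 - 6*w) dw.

96

By the power rule, an antiderivative is F(w) = 3*w**4/2 - 3*w**2.
Then F(3) - F(1) = (189/2) - (-3/2) = 96.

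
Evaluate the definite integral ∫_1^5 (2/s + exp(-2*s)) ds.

(-1 + exp(8) + 4*exp(10)*log(5))*exp(-10)/2

An antiderivative is F(s) = 2*log(s) - exp(-2*s)/2.
Then F(5) - F(1) = (-exp(-10)/2 + 2*log(5)) - (-exp(-2)/2) = (-1 + exp(8) + 4*exp(10)*log(5))*exp(-10)/2.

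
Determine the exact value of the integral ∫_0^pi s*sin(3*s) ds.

pi/3

Integrate by parts once (u = s, dv = sin(3*s) ds).
An antiderivative is F(s) = -s*cos(3*s)/3 + sin(3*s)/9.
Then F(pi) - F(0) = (pi/3) - (0) = pi/3.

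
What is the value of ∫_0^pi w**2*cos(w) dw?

Integrate by parts twice (u = w^2, dv = cos(w) dw).
An antiderivative is F(w) = w**2*sin(w) + 2*w*cos(w) - 2*sin(w).
Then F(pi) - F(0) = (-2*pi) - (0) = -2*pi.

-2*pi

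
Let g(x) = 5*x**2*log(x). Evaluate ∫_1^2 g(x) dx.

-35/9 + 40*log(2)/3

Integrate by parts once (u = ln x, dv = 5*x**2 dx).
An antiderivative is F(x) = 5*x**3*(3*log(x) - 1)/9.
Then F(2) - F(1) = (-40/9 + 40*log(2)/3) - (-5/9) = -35/9 + 40*log(2)/3.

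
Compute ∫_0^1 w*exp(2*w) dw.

Integrate by parts once (u = w, dv = exp(2*w) dw).
An antiderivative is F(w) = (2*w - 1)*exp(2*w)/4.
Then F(1) - F(0) = (exp(2)/4) - (-1/4) = 1/4 + exp(2)/4.

1/4 + exp(2)/4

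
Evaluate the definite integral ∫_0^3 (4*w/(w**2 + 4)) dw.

Let u = w**2 + 4, so du = 2*w dw. When w = 0, u = 4; when w = 3, u = 13.
The integral becomes 2·∫ 1/u du from 4 to 13, with antiderivative 2*log(u).
Back in w: F(w) = 2*log(w**2 + 4).
Then F(3) - F(0) = (2*log(13)) - (log(16)) = -4*log(2) + 2*log(13).

-4*log(2) + 2*log(13)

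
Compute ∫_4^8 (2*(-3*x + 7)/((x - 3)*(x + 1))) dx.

-10*log(3) + 4*log(5)

Factor the denominator: x**2 - 2*x - 3 = (x + 1)(x - 3).
Partial fractions: 2*(-3*x + 7)/((x - 3)*(x + 1)) = -5/(x + 1) - 1/(x - 3).
An antiderivative is F(x) = -log(x - 3) - 5*log(x + 1).
Then F(8) - F(4) = (-10*log(3) - log(5)) - (-5*log(5)) = -10*log(3) + 4*log(5).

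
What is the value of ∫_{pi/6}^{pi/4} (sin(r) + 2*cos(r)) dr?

-1 + sqrt(2)/2 + sqrt(3)/2

An antiderivative is F(r) = 2*sin(r) - cos(r).
Then F(pi/4) - F(pi/6) = (sqrt(2)/2) - (1 - sqrt(3)/2) = -1 + sqrt(2)/2 + sqrt(3)/2.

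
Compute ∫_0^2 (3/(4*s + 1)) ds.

3*log(3)/2

An antiderivative is F(s) = 3*log(4*s + 1)/4.
Then F(2) - F(0) = (3*log(3)/2) - (0) = 3*log(3)/2.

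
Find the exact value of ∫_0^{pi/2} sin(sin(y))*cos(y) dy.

1 - cos(1)

Let u = sin(y), so du = cos(y) dy. When y = 0, u = 0; when y = pi/2, u = 1.
The integral becomes ∫ sin(u) du from 0 to 1, with antiderivative -cos(u).
Back in y: F(y) = -cos(sin(y)).
Then F(pi/2) - F(0) = (-cos(1)) - (-1) = 1 - cos(1).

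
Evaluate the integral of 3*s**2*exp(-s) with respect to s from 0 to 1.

6 - 15*exp(-1)

Integrate by parts twice (u = s^2, dv = 3*exp(-s) ds).
An antiderivative is F(s) = (-3*s**2 - 6*s - 6)*exp(-s).
Then F(1) - F(0) = (-15*exp(-1)) - (-6) = 6 - 15*exp(-1).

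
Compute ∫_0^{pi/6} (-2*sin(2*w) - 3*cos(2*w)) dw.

An antiderivative is F(w) = -3*sin(2*w)/2 + cos(2*w).
Then F(pi/6) - F(0) = (1/2 - 3*sqrt(3)/4) - (1) = -3*sqrt(3)/4 - 1/2.

-3*sqrt(3)/4 - 1/2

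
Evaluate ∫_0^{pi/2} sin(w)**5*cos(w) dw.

Let u = sin(w), so du = cos(w) dw. When w = 0, u = 0; when w = pi/2, u = 1.
The integral becomes ∫ u**5 du from 0 to 1, with antiderivative u**6/6.
Back in w: F(w) = sin(w)**6/6.
Then F(pi/2) - F(0) = (1/6) - (0) = 1/6.

1/6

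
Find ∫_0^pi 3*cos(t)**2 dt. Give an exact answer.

3*pi/2

Use the identity cos^2(t) = (1 + cos(2*t))/2.
An antiderivative is F(t) = 3*t/2 + 3*sin(2*t)/4.
Then F(pi) - F(0) = (3*pi/2) - (0) = 3*pi/2.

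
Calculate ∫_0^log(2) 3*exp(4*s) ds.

Let u = exp(s), so du = exp(s) ds. When s = 0, u = 1; when s = log(2), u = 2.
The integral becomes 3·∫ u**3 du from 1 to 2, with antiderivative 3*u**4/4.
Back in s: F(s) = 3*exp(4*s)/4.
Then F(log(2)) - F(0) = (12) - (3/4) = 45/4.

45/4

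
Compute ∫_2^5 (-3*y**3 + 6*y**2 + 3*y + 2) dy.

-741/4

By the power rule, an antiderivative is F(y) = -3*y**4/4 + 2*y**3 + 3*y**2/2 + 2*y.
Then F(5) - F(2) = (-685/4) - (14) = -741/4.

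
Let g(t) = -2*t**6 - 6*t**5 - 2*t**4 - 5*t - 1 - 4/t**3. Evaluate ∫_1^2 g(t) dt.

By the power rule, an antiderivative is F(t) = -2*t**7/7 - t**6 - 2*t**5/5 - 5*t**2/2 - t + 2/t**2.
Then F(2) - F(1) = (-8741/70) - (-223/70) = -4259/35.

-4259/35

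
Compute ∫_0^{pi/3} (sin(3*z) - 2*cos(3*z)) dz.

An antiderivative is F(z) = -2*sin(3*z)/3 - cos(3*z)/3.
Then F(pi/3) - F(0) = (1/3) - (-1/3) = 2/3.

2/3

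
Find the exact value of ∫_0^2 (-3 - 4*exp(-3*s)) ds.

An antiderivative is F(s) = -3*s + 4*exp(-3*s)/3.
Then F(2) - F(0) = (-6 + 4*exp(-6)/3) - (4/3) = -22/3 + 4*exp(-6)/3.

-22/3 + 4*exp(-6)/3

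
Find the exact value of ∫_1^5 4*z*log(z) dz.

Integrate by parts once (u = ln z, dv = 4*z dz).
An antiderivative is F(z) = z**2*(2*log(z) - 1).
Then F(5) - F(1) = (-25 + 50*log(5)) - (-1) = -24 + 50*log(5).

-24 + 50*log(5)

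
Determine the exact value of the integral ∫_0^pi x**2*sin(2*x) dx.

-pi**2/2

Integrate by parts twice (u = x^2, dv = sin(2*x) dx).
An antiderivative is F(x) = -x**2*cos(2*x)/2 + x*sin(2*x)/2 + cos(2*x)/4.
Then F(pi) - F(0) = (1/4 - pi**2/2) - (1/4) = -pi**2/2.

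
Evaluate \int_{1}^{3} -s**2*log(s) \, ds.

Integrate by parts once (u = ln s, dv = -s**2 ds).
An antiderivative is F(s) = -s**3*(3*log(s) - 1)/9.
Then F(3) - F(1) = (3 - 9*log(3)) - (1/9) = 26/9 - 9*log(3).

26/9 - 9*log(3)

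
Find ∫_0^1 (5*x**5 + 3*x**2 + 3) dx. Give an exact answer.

By the power rule, an antiderivative is F(x) = 5*x**6/6 + x**3 + 3*x.
Then F(1) - F(0) = (29/6) - (0) = 29/6.

29/6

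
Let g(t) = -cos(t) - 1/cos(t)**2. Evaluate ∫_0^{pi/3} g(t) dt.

-3*sqrt(3)/2

An antiderivative is F(t) = -sin(t) - tan(t).
Then F(pi/3) - F(0) = (-3*sqrt(3)/2) - (0) = -3*sqrt(3)/2.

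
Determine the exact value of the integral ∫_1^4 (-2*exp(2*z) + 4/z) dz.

-exp(8) + 8*log(2) + exp(2)

An antiderivative is F(z) = -exp(2*z) + 4*log(z).
Then F(4) - F(1) = (-exp(8) + 8*log(2)) - (-exp(2)) = -exp(8) + 8*log(2) + exp(2).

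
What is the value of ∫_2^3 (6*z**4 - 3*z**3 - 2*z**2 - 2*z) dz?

11207/60

By the power rule, an antiderivative is F(z) = 6*z**5/5 - 3*z**4/4 - 2*z**3/3 - z**2.
Then F(3) - F(2) = (4077/20) - (256/15) = 11207/60.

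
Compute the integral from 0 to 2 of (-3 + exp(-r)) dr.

An antiderivative is F(r) = -3*r - exp(-r).
Then F(2) - F(0) = (-6 - exp(-2)) - (-1) = -5 - exp(-2).

-5 - exp(-2)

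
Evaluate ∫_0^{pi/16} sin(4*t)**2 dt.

-1/16 + pi/32

Use the identity sin^2(4*t) = (1 - cos(8*t))/2.
An antiderivative is F(t) = t/2 - sin(8*t)/16.
Then F(pi/16) - F(0) = (-1/16 + pi/32) - (0) = -1/16 + pi/32.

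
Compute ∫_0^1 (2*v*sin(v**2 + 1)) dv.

Let u = v**2 + 1, so du = 2*v dv. When v = 0, u = 1; when v = 1, u = 2.
The integral becomes ∫ sin(u) du from 1 to 2, with antiderivative -cos(u).
Back in v: F(v) = -cos(v**2 + 1).
Then F(1) - F(0) = (-cos(2)) - (-cos(1)) = -cos(2) + cos(1).

-cos(2) + cos(1)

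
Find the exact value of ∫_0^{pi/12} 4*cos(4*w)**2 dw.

sqrt(3)/8 + pi/6

Use the identity cos^2(4*w) = (1 + cos(8*w))/2.
An antiderivative is F(w) = 2*w + sin(8*w)/4.
Then F(pi/12) - F(0) = (sqrt(3)/8 + pi/6) - (0) = sqrt(3)/8 + pi/6.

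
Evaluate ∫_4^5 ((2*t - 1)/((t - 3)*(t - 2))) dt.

-3*log(3) + 8*log(2)

Factor the denominator: t**2 - 5*t + 6 = (t - 2)(t - 3).
Partial fractions: (2*t - 1)/((t - 3)*(t - 2)) = -3/(t - 2) + 5/(t - 3).
An antiderivative is F(t) = 5*log(t - 3) - 3*log(t - 2).
Then F(5) - F(4) = (log(32/27)) - (-log(8)) = -3*log(3) + 8*log(2).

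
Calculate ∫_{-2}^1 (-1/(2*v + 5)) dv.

-log(7)/2

An antiderivative is F(v) = -log(2*v + 5)/2.
Then F(1) - F(-2) = (-log(7)/2) - (0) = -log(7)/2.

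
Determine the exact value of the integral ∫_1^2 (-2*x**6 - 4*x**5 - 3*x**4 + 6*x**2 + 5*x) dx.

By the power rule, an antiderivative is F(x) = -2*x**7/7 - 2*x**6/3 - 3*x**5/5 + 2*x**3 + 5*x**2/2.
Then F(2) - F(1) = (-7606/105) - (619/210) = -5277/70.

-5277/70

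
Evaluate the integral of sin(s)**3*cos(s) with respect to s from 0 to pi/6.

Let u = sin(s), so du = cos(s) ds. When s = 0, u = 0; when s = pi/6, u = 1/2.
The integral becomes ∫ u**3 du from 0 to 1/2, with antiderivative u**4/4.
Back in s: F(s) = sin(s)**4/4.
Then F(pi/6) - F(0) = (1/64) - (0) = 1/64.

1/64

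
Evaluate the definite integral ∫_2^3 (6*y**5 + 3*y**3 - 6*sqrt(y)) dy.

-12*sqrt(3) + 8*sqrt(2) + 2855/4

By the power rule, an antiderivative is F(y) = y**6 + 3*y**4/4 - 4*y**(3/2).
Then F(3) - F(2) = (3159/4 - 12*sqrt(3)) - (76 - 8*sqrt(2)) = -12*sqrt(3) + 8*sqrt(2) + 2855/4.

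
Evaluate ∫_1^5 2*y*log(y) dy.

Integrate by parts once (u = ln y, dv = 2*y dy).
An antiderivative is F(y) = y**2*(2*log(y) - 1)/2.
Then F(5) - F(1) = (-25/2 + 25*log(5)) - (-1/2) = -12 + 25*log(5).

-12 + 25*log(5)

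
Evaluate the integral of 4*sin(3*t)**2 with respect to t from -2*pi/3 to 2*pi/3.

8*pi/3

Use the identity sin^2(3*t) = (1 - cos(6*t))/2.
An antiderivative is F(t) = 2*t - sin(6*t)/3.
Then F(2*pi/3) - F(-2*pi/3) = (4*pi/3) - (-4*pi/3) = 8*pi/3.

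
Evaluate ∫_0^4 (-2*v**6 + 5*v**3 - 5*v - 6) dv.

By the power rule, an antiderivative is F(v) = -2*v**7/7 + 5*v**4/4 - 5*v**2/2 - 6*v.
Then F(4) - F(0) = (-30976/7) - (0) = -30976/7.

-30976/7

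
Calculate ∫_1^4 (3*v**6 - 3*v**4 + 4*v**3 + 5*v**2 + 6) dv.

237492/35

By the power rule, an antiderivative is F(v) = 3*v**7/7 - 3*v**5/5 + v**4 + 5*v**3/3 + 6*v.
Then F(4) - F(1) = (713368/105) - (892/105) = 237492/35.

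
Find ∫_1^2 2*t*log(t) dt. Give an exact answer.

Integrate by parts once (u = ln t, dv = 2*t dt).
An antiderivative is F(t) = t**2*(2*log(t) - 1)/2.
Then F(2) - F(1) = (-2 + log(16)) - (-1/2) = -3/2 + log(16).

-3/2 + log(16)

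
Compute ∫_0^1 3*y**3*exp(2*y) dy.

Integrate by parts 3 times (u = y^3, dv = 3*exp(2*y) dy).
An antiderivative is F(y) = (12*y**3 - 18*y**2 + 18*y - 9)*exp(2*y)/8.
Then F(1) - F(0) = (3*exp(2)/8) - (-9/8) = 9/8 + 3*exp(2)/8.

9/8 + 3*exp(2)/8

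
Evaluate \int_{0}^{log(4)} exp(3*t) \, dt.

Let u = exp(t), so du = exp(t) dt. When t = 0, u = 1; when t = log(4), u = 4.
The integral becomes ∫ u**2 du from 1 to 4, with antiderivative u**3/3.
Back in t: F(t) = exp(3*t)/3.
Then F(log(4)) - F(0) = (64/3) - (1/3) = 21.

21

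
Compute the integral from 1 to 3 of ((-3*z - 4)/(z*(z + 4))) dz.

-2*log(7) - log(3) + 2*log(5)

Factor the denominator: z**2 + 4*z = (z + 4)z.
Partial fractions: (-3*z - 4)/(z*(z + 4)) = -2/(z + 4) - 1/z.
An antiderivative is F(z) = -log(z) - 2*log(z + 4).
Then F(3) - F(1) = (-2*log(7) - log(3)) - (-log(25)) = -2*log(7) - log(3) + 2*log(5).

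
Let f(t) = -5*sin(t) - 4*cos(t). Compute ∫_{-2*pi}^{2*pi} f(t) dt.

0

An antiderivative is F(t) = -4*sin(t) + 5*cos(t).
Then F(2*pi) - F(-2*pi) = (5) - (5) = 0.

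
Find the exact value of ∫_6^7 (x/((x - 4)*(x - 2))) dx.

Factor the denominator: x**2 - 6*x + 8 = (x - 2)(x - 4).
Partial fractions: x/((x - 4)*(x - 2)) = -1/(x - 2) + 2/(x - 4).
An antiderivative is F(x) = 2*log(x - 4) - log(x - 2).
Then F(7) - F(6) = (log(9/5)) - (0) = log(9/5).

log(9/5)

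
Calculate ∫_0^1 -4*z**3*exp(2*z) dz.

-exp(2)/2 - 3/2

Integrate by parts 3 times (u = z^3, dv = -4*exp(2*z) dz).
An antiderivative is F(z) = (-4*z**3 + 6*z**2 - 6*z + 3)*exp(2*z)/2.
Then F(1) - F(0) = (-exp(2)/2) - (3/2) = -exp(2)/2 - 3/2.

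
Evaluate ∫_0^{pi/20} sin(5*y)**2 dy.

-1/20 + pi/40

Use the identity sin^2(5*y) = (1 - cos(10*y))/2.
An antiderivative is F(y) = y/2 - sin(10*y)/20.
Then F(pi/20) - F(0) = (-1/20 + pi/40) - (0) = -1/20 + pi/40.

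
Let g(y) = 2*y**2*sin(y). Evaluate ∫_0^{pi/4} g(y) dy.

Integrate by parts twice (u = y^2, dv = 2*sin(y) dy).
An antiderivative is F(y) = -2*y**2*cos(y) + 4*y*sin(y) + 4*cos(y).
Then F(pi/4) - F(0) = (sqrt(2)*(-pi**2 + 8*pi + 32)/16) - (4) = -4 - sqrt(2)*pi**2/16 + sqrt(2)*pi/2 + 2*sqrt(2).

-4 - sqrt(2)*pi**2/16 + sqrt(2)*pi/2 + 2*sqrt(2)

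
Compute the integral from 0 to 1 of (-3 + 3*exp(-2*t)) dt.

-3/2 - 3*exp(-2)/2

An antiderivative is F(t) = -3*t - 3*exp(-2*t)/2.
Then F(1) - F(0) = (-3 - 3*exp(-2)/2) - (-3/2) = -3/2 - 3*exp(-2)/2.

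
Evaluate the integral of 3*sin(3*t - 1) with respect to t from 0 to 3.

Let u = 3*t - 1, so du = 3 dt. When t = 0, u = -1; when t = 3, u = 8.
The integral becomes ∫ sin(u) du from -1 to 8, with antiderivative -cos(u).
Back in t: F(t) = -cos(3*t - 1).
Then F(3) - F(0) = (-cos(8)) - (-cos(1)) = -cos(8) + cos(1).

-cos(8) + cos(1)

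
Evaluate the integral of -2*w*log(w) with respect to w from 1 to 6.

Integrate by parts once (u = ln w, dv = -2*w dw).
An antiderivative is F(w) = -w**2*(2*log(w) - 1)/2.
Then F(6) - F(1) = (-36*log(3) - 36*log(2) + 18) - (1/2) = -36*log(3) - 36*log(2) + 35/2.

-36*log(3) - 36*log(2) + 35/2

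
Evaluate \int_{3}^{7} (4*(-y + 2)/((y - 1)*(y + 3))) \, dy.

Factor the denominator: y**2 + 2*y - 3 = (y + 3)(y - 1).
Partial fractions: 4*(-y + 2)/((y - 1)*(y + 3)) = -5/(y + 3) + 1/(y - 1).
An antiderivative is F(y) = log(y - 1) - 5*log(y + 3).
Then F(7) - F(3) = (-5*log(5) - 4*log(2) + log(3)) - (-5*log(3) - 4*log(2)) = -5*log(5) + 6*log(3).

-5*log(5) + 6*log(3)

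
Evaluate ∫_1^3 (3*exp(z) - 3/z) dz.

-3*exp(1) - 3*log(3) + 3*exp(3)

An antiderivative is F(z) = 3*exp(z) - 3*log(z).
Then F(3) - F(1) = (-3*log(3) + 3*exp(3)) - (3*exp(1)) = -3*exp(1) - 3*log(3) + 3*exp(3).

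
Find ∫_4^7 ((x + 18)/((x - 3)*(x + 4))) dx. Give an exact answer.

-2*log(11) + 12*log(2)

Factor the denominator: x**2 + x - 12 = (x + 4)(x - 3).
Partial fractions: (x + 18)/((x - 3)*(x + 4)) = -2/(x + 4) + 3/(x - 3).
An antiderivative is F(x) = 3*log(x - 3) - 2*log(x + 4).
Then F(7) - F(4) = (-2*log(11) + 6*log(2)) - (-log(64)) = -2*log(11) + 12*log(2).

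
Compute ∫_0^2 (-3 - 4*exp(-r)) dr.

An antiderivative is F(r) = -3*r + 4*exp(-r).
Then F(2) - F(0) = (-6 + 4*exp(-2)) - (4) = -10 + 4*exp(-2).

-10 + 4*exp(-2)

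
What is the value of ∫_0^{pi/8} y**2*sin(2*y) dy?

-1/4 - sqrt(2)*pi**2/256 + sqrt(2)*pi/32 + sqrt(2)/8

Integrate by parts twice (u = y^2, dv = sin(2*y) dy).
An antiderivative is F(y) = -y**2*cos(2*y)/2 + y*sin(2*y)/2 + cos(2*y)/4.
Then F(pi/8) - F(0) = (sqrt(2)*(-pi**2 + 8*pi + 32)/256) - (1/4) = -1/4 - sqrt(2)*pi**2/256 + sqrt(2)*pi/32 + sqrt(2)/8.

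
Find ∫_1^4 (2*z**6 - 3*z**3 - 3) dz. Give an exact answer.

125457/28

By the power rule, an antiderivative is F(z) = 2*z**7/7 - 3*z**4/4 - 3*z.
Then F(4) - F(1) = (31340/7) - (-97/28) = 125457/28.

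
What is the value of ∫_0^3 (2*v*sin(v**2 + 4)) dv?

Let u = v**2 + 4, so du = 2*v dv. When v = 0, u = 4; when v = 3, u = 13.
The integral becomes ∫ sin(u) du from 4 to 13, with antiderivative -cos(u).
Back in v: F(v) = -cos(v**2 + 4).
Then F(3) - F(0) = (-cos(13)) - (-cos(4)) = -cos(13) + cos(4).

-cos(13) + cos(4)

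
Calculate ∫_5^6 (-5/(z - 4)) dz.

An antiderivative is F(z) = -5*log(z - 4).
Then F(6) - F(5) = (-log(32)) - (0) = -log(32).

-log(32)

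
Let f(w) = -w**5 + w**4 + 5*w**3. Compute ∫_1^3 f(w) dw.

406/15

By the power rule, an antiderivative is F(w) = -w**6/6 + w**5/5 + 5*w**4/4.
Then F(3) - F(1) = (567/20) - (77/60) = 406/15.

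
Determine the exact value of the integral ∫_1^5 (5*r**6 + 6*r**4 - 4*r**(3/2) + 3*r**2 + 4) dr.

2089264/35 - 40*sqrt(5)

By the power rule, an antiderivative is F(r) = 5*r**7/7 - 8*r**(5/2)/5 + 6*r**5/5 + r**3 + 4*r.
Then F(5) - F(1) = (417890/7 - 40*sqrt(5)) - (186/35) = 2089264/35 - 40*sqrt(5).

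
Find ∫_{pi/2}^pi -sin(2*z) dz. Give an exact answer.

1

An antiderivative is F(z) = cos(2*z)/2.
Then F(pi) - F(pi/2) = (1/2) - (-1/2) = 1.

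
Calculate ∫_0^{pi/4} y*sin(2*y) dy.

Integrate by parts once (u = y, dv = sin(2*y) dy).
An antiderivative is F(y) = -y*cos(2*y)/2 + sin(2*y)/4.
Then F(pi/4) - F(0) = (1/4) - (0) = 1/4.

1/4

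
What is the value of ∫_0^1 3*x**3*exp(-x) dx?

18 - 48*exp(-1)

Integrate by parts 3 times (u = x^3, dv = 3*exp(-x) dx).
An antiderivative is F(x) = (-3*x**3 - 9*x**2 - 18*x - 18)*exp(-x).
Then F(1) - F(0) = (-48*exp(-1)) - (-18) = 18 - 48*exp(-1).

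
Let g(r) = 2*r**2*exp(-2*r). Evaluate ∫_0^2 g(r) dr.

Integrate by parts twice (u = r^2, dv = 2*exp(-2*r) dr).
An antiderivative is F(r) = (-2*r**2 - 2*r - 1)*exp(-2*r)/2.
Then F(2) - F(0) = (-13*exp(-4)/2) - (-1/2) = (-13 + exp(4))*exp(-4)/2.

(-13 + exp(4))*exp(-4)/2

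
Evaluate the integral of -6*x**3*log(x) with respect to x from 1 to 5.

234 - 1875*log(5)/2

Integrate by parts once (u = ln x, dv = -6*x**3 dx).
An antiderivative is F(x) = -3*x**4*(4*log(x) - 1)/8.
Then F(5) - F(1) = (1875/8 - 1875*log(5)/2) - (3/8) = 234 - 1875*log(5)/2.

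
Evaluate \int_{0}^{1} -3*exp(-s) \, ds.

An antiderivative is F(s) = 3*exp(-s).
Then F(1) - F(0) = (3*exp(-1)) - (3) = -3 + 3*exp(-1).

-3 + 3*exp(-1)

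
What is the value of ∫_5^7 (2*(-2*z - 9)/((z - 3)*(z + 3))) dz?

-7*log(2) + log(5)

Factor the denominator: z**2 - 9 = (z + 3)(z - 3).
Partial fractions: 2*(-2*z - 9)/((z - 3)*(z + 3)) = 1/(z + 3) - 5/(z - 3).
An antiderivative is F(z) = -5*log(z - 3) + log(z + 3).
Then F(7) - F(5) = (-9*log(2) + log(5)) - (-log(4)) = -7*log(2) + log(5).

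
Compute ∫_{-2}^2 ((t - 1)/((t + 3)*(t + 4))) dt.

-4*log(5) + 5*log(3)

Factor the denominator: t**2 + 7*t + 12 = (t + 4)(t + 3).
Partial fractions: (t - 1)/((t + 3)*(t + 4)) = 5/(t + 4) - 4/(t + 3).
An antiderivative is F(t) = -4*log(t + 3) + 5*log(t + 4).
Then F(2) - F(-2) = (-4*log(5) + 5*log(2) + 5*log(3)) - (log(32)) = -4*log(5) + 5*log(3).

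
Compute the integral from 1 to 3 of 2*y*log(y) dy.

Integrate by parts once (u = ln y, dv = 2*y dy).
An antiderivative is F(y) = y**2*(2*log(y) - 1)/2.
Then F(3) - F(1) = (-9/2 + 9*log(3)) - (-1/2) = -4 + 9*log(3).

-4 + 9*log(3)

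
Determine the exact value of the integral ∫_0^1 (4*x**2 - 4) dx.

-8/3

By the power rule, an antiderivative is F(x) = 4*x**3/3 - 4*x.
Then F(1) - F(0) = (-8/3) - (0) = -8/3.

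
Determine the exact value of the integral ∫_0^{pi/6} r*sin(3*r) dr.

1/9

Integrate by parts once (u = r, dv = sin(3*r) dr).
An antiderivative is F(r) = -r*cos(3*r)/3 + sin(3*r)/9.
Then F(pi/6) - F(0) = (1/9) - (0) = 1/9.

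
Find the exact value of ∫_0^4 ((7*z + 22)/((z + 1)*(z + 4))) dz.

Factor the denominator: z**2 + 5*z + 4 = (z + 4)(z + 1).
Partial fractions: (7*z + 22)/((z + 1)*(z + 4)) = 2/(z + 4) + 5/(z + 1).
An antiderivative is F(z) = 5*log(z + 1) + 2*log(z + 4).
Then F(4) - F(0) = (6*log(2) + 5*log(5)) - (log(16)) = 2*log(2) + 5*log(5).

2*log(2) + 5*log(5)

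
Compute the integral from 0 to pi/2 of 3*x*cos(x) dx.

-3 + 3*pi/2

Integrate by parts once (u = x, dv = 3*cos(x) dx).
An antiderivative is F(x) = 3*x*sin(x) + 3*cos(x).
Then F(pi/2) - F(0) = (3*pi/2) - (3) = -3 + 3*pi/2.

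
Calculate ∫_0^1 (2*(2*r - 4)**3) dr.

Let u = 2*r - 4, so du = 2 dr. When r = 0, u = -4; when r = 1, u = -2.
The integral becomes ∫ u**3 du from -4 to -2, with antiderivative u**4/4.
Back in r: F(r) = (2*r - 4)**4/4.
Then F(1) - F(0) = (4) - (64) = -60.

-60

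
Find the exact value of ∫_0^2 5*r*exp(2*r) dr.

5/4 + 15*exp(4)/4

Integrate by parts once (u = r, dv = 5*exp(2*r) dr).
An antiderivative is F(r) = (10*r - 5)*exp(2*r)/4.
Then F(2) - F(0) = (15*exp(4)/4) - (-5/4) = 5/4 + 15*exp(4)/4.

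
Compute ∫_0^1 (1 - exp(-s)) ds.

An antiderivative is F(s) = s + exp(-s).
Then F(1) - F(0) = (exp(-1) + 1) - (1) = exp(-1).

exp(-1)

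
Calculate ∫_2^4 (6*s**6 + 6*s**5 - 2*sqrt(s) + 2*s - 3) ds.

By the power rule, an antiderivative is F(s) = 6*s**7/7 + s**6 - 4*s**(3/2)/3 + s**2 - 3*s.
Then F(4) - F(2) = (380788/21) - (1202/7 - 8*sqrt(2)/3) = 8*sqrt(2)/3 + 377182/21.

8*sqrt(2)/3 + 377182/21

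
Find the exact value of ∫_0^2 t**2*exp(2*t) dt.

Integrate by parts twice (u = t^2, dv = exp(2*t) dt).
An antiderivative is F(t) = (2*t**2 - 2*t + 1)*exp(2*t)/4.
Then F(2) - F(0) = (5*exp(4)/4) - (1/4) = -1/4 + 5*exp(4)/4.

-1/4 + 5*exp(4)/4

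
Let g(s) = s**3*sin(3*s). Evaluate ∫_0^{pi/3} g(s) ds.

pi*(-6 + pi**2)/81

Integrate by parts 3 times (u = s^3, dv = sin(3*s) ds).
An antiderivative is F(s) = -s**3*cos(3*s)/3 + s**2*sin(3*s)/3 + 2*s*cos(3*s)/9 - 2*sin(3*s)/27.
Then F(pi/3) - F(0) = (pi*(-6 + pi**2)/81) - (0) = pi*(-6 + pi**2)/81.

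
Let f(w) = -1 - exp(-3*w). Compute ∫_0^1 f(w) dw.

-4/3 + exp(-3)/3

An antiderivative is F(w) = -w + exp(-3*w)/3.
Then F(1) - F(0) = (-1 + exp(-3)/3) - (1/3) = -4/3 + exp(-3)/3.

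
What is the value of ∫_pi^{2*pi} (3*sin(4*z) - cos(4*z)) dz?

An antiderivative is F(z) = -sin(4*z)/4 - 3*cos(4*z)/4.
Then F(2*pi) - F(pi) = (-3/4) - (-3/4) = 0.

0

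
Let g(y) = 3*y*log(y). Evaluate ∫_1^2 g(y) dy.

-9/4 + log(64)

Integrate by parts once (u = ln y, dv = 3*y dy).
An antiderivative is F(y) = 3*y**2*(2*log(y) - 1)/4.
Then F(2) - F(1) = (-3 + log(64)) - (-3/4) = -9/4 + log(64).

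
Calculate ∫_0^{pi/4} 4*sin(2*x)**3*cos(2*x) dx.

1/2

Let u = sin(2*x), so du = 2*cos(2*x) dx. When x = 0, u = 0; when x = pi/4, u = 1.
The integral becomes 2·∫ u**3 du from 0 to 1, with antiderivative u**4/2.
Back in x: F(x) = sin(2*x)**4/2.
Then F(pi/4) - F(0) = (1/2) - (0) = 1/2.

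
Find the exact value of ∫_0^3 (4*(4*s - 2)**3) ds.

Let u = 4*s - 2, so du = 4 ds. When s = 0, u = -2; when s = 3, u = 10.
The integral becomes ∫ u**3 du from -2 to 10, with antiderivative u**4/4.
Back in s: F(s) = (4*s - 2)**4/4.
Then F(3) - F(0) = (2500) - (4) = 2496.

2496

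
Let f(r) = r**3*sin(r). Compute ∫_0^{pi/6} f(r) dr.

-3 - sqrt(3)*pi**3/432 + pi**2/24 + sqrt(3)*pi/2

Integrate by parts 3 times (u = r^3, dv = sin(r) dr).
An antiderivative is F(r) = -r**3*cos(r) + 3*r**2*sin(r) + 6*r*cos(r) - 6*sin(r).
Then F(pi/6) - F(0) = (-3 - sqrt(3)*pi**3/432 + pi**2/24 + sqrt(3)*pi/2) - (0) = -3 - sqrt(3)*pi**3/432 + pi**2/24 + sqrt(3)*pi/2.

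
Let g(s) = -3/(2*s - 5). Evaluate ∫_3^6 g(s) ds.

An antiderivative is F(s) = -3*log(2*s - 5)/2.
Then F(6) - F(3) = (-3*log(7)/2) - (0) = -3*log(7)/2.

-3*log(7)/2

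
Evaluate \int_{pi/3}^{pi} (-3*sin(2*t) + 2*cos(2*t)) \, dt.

9/4 - sqrt(3)/2

An antiderivative is F(t) = sin(2*t) + 3*cos(2*t)/2.
Then F(pi) - F(pi/3) = (3/2) - (-3/4 + sqrt(3)/2) = 9/4 - sqrt(3)/2.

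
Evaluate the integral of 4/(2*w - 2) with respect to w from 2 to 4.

log(9)

An antiderivative is F(w) = 2*log(2*w - 2).
Then F(4) - F(2) = (log(36)) - (log(4)) = log(9).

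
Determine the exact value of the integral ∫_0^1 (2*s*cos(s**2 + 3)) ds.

sin(4) - sin(3)

Let u = s**2 + 3, so du = 2*s ds. When s = 0, u = 3; when s = 1, u = 4.
The integral becomes ∫ cos(u) du from 3 to 4, with antiderivative sin(u).
Back in s: F(s) = sin(s**2 + 3).
Then F(1) - F(0) = (sin(4)) - (sin(3)) = sin(4) - sin(3).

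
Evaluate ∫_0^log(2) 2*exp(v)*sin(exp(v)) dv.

-2*cos(2) + 2*cos(1)

Let u = exp(v), so du = exp(v) dv. When v = 0, u = 1; when v = log(2), u = 2.
The integral becomes 2·∫ sin(u) du from 1 to 2, with antiderivative -2*cos(u).
Back in v: F(v) = -2*cos(exp(v)).
Then F(log(2)) - F(0) = (-2*cos(2)) - (-2*cos(1)) = -2*cos(2) + 2*cos(1).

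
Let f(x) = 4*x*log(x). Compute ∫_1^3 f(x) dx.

Integrate by parts once (u = ln x, dv = 4*x dx).
An antiderivative is F(x) = x**2*(2*log(x) - 1).
Then F(3) - F(1) = (-9 + 18*log(3)) - (-1) = -8 + 18*log(3).

-8 + 18*log(3)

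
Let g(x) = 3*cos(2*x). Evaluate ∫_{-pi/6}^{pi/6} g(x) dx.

An antiderivative is F(x) = 3*sin(2*x)/2.
Then F(pi/6) - F(-pi/6) = (3*sqrt(3)/4) - (-3*sqrt(3)/4) = 3*sqrt(3)/2.

3*sqrt(3)/2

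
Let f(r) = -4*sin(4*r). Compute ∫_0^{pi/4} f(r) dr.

-2

An antiderivative is F(r) = cos(4*r).
Then F(pi/4) - F(0) = (-1) - (1) = -2.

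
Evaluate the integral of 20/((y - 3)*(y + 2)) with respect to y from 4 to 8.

log(81)

Factor the denominator: y**2 - y - 6 = (y + 2)(y - 3).
Partial fractions: 20/((y - 3)*(y + 2)) = -4/(y + 2) + 4/(y - 3).
An antiderivative is F(y) = 4*log(y - 3) - 4*log(y + 2).
Then F(8) - F(4) = (-log(16)) - (-4*log(3) - 4*log(2)) = log(81).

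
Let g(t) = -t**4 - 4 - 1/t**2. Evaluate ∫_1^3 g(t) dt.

-856/15

By the power rule, an antiderivative is F(t) = -t**5/5 - 4*t + 1/t.
Then F(3) - F(1) = (-904/15) - (-16/5) = -856/15.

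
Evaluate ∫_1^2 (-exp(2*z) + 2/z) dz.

An antiderivative is F(z) = -exp(2*z)/2 + 2*log(z).
Then F(2) - F(1) = (-exp(4)/2 + log(4)) - (-exp(2)/2) = -exp(4)/2 + log(4) + exp(2)/2.

-exp(4)/2 + log(4) + exp(2)/2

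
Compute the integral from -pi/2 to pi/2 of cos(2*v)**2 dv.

pi/2

Use the identity cos^2(2*v) = (1 + cos(4*v))/2.
An antiderivative is F(v) = v/2 + sin(4*v)/8.
Then F(pi/2) - F(-pi/2) = (pi/4) - (-pi/4) = pi/2.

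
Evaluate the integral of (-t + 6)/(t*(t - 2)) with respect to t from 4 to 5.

Factor the denominator: t**2 - 2*t = t(t - 2).
Partial fractions: (-t + 6)/(t*(t - 2)) = -3/t + 2/(t - 2).
An antiderivative is F(t) = -3*log(t) + 2*log(t - 2).
Then F(5) - F(4) = (-3*log(5) + 2*log(3)) - (-log(16)) = -3*log(5) + 2*log(3) + 4*log(2).

-3*log(5) + 2*log(3) + 4*log(2)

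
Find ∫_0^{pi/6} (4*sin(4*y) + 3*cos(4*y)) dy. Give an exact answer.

3*sqrt(3)/8 + 3/2

An antiderivative is F(y) = 3*sin(4*y)/4 - cos(4*y).
Then F(pi/6) - F(0) = (1/2 + 3*sqrt(3)/8) - (-1) = 3*sqrt(3)/8 + 3/2.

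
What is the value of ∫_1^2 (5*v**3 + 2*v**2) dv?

By the power rule, an antiderivative is F(v) = 5*v**4/4 + 2*v**3/3.
Then F(2) - F(1) = (76/3) - (23/12) = 281/12.

281/12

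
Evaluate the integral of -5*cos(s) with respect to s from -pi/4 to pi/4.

-5*sqrt(2)

An antiderivative is F(s) = -5*sin(s).
Then F(pi/4) - F(-pi/4) = (-5*sqrt(2)/2) - (5*sqrt(2)/2) = -5*sqrt(2).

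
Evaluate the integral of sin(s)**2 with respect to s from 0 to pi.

Use the identity sin^2(s) = (1 - cos(2*s))/2.
An antiderivative is F(s) = s/2 - sin(2*s)/4.
Then F(pi) - F(0) = (pi/2) - (0) = pi/2.

pi/2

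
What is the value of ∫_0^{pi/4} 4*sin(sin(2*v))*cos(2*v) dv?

Let u = sin(2*v), so du = 2*cos(2*v) dv. When v = 0, u = 0; when v = pi/4, u = 1.
The integral becomes 2·∫ sin(u) du from 0 to 1, with antiderivative -2*cos(u).
Back in v: F(v) = -2*cos(sin(2*v)).
Then F(pi/4) - F(0) = (-2*cos(1)) - (-2) = 2 - 2*cos(1).

2 - 2*cos(1)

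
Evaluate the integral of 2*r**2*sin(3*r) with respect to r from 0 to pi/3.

-8/27 + 2*pi**2/27

Integrate by parts twice (u = r^2, dv = 2*sin(3*r) dr).
An antiderivative is F(r) = -2*r**2*cos(3*r)/3 + 4*r*sin(3*r)/9 + 4*cos(3*r)/27.
Then F(pi/3) - F(0) = (-4/27 + 2*pi**2/27) - (4/27) = -8/27 + 2*pi**2/27.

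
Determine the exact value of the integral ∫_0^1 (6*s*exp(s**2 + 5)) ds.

-3*(1 - exp(1))*exp(5)

Let u = s**2 + 5, so du = 2*s ds. When s = 0, u = 5; when s = 1, u = 6.
The integral becomes 3·∫ exp(u) du from 5 to 6, with antiderivative 3*exp(u).
Back in s: F(s) = 3*exp(s**2 + 5).
Then F(1) - F(0) = (3*exp(6)) - (3*exp(5)) = -3*(1 - exp(1))*exp(5).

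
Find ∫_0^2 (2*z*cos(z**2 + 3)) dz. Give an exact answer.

Let u = z**2 + 3, so du = 2*z dz. When z = 0, u = 3; when z = 2, u = 7.
The integral becomes ∫ cos(u) du from 3 to 7, with antiderivative sin(u).
Back in z: F(z) = sin(z**2 + 3).
Then F(2) - F(0) = (sin(7)) - (sin(3)) = -sin(3) + sin(7).

-sin(3) + sin(7)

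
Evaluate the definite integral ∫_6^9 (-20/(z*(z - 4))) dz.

-5*log(5) + 5*log(3)

Factor the denominator: z**2 - 4*z = z(z - 4).
Partial fractions: -20/(z*(z - 4)) = 5/z - 5/(z - 4).
An antiderivative is F(z) = 5*log(z) - 5*log(z - 4).
Then F(9) - F(6) = (-5*log(5) + 10*log(3)) - (5*log(3)) = -5*log(5) + 5*log(3).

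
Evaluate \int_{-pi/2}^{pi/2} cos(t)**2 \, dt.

pi/2

Use the identity cos^2(t) = (1 + cos(2*t))/2.
An antiderivative is F(t) = t/2 + sin(2*t)/4.
Then F(pi/2) - F(-pi/2) = (pi/4) - (-pi/4) = pi/2.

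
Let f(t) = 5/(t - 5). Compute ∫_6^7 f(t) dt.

An antiderivative is F(t) = 5*log(t - 5).
Then F(7) - F(6) = (log(32)) - (0) = log(32).

log(32)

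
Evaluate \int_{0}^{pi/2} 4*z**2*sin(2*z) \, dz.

Integrate by parts twice (u = z^2, dv = 4*sin(2*z) dz).
An antiderivative is F(z) = -2*z**2*cos(2*z) + 2*z*sin(2*z) + cos(2*z).
Then F(pi/2) - F(0) = (-1 + pi**2/2) - (1) = -2 + pi**2/2.

-2 + pi**2/2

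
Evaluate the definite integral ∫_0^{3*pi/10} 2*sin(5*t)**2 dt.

Use the identity sin^2(5*t) = (1 - cos(10*t))/2.
An antiderivative is F(t) = t - sin(10*t)/10.
Then F(3*pi/10) - F(0) = (3*pi/10) - (0) = 3*pi/10.

3*pi/10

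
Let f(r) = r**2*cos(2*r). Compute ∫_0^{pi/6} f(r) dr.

Integrate by parts twice (u = r^2, dv = cos(2*r) dr).
An antiderivative is F(r) = r**2*sin(2*r)/2 + r*cos(2*r)/2 - sin(2*r)/4.
Then F(pi/6) - F(0) = (-sqrt(3)/8 + sqrt(3)*pi**2/144 + pi/24) - (0) = -sqrt(3)/8 + sqrt(3)*pi**2/144 + pi/24.

-sqrt(3)/8 + sqrt(3)*pi**2/144 + pi/24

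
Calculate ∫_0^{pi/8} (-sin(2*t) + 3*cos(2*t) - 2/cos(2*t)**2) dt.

An antiderivative is F(t) = 3*sin(2*t)/2 + cos(2*t)/2 - tan(2*t).
Then F(pi/8) - F(0) = (-1 + sqrt(2)) - (1/2) = -3/2 + sqrt(2).

-3/2 + sqrt(2)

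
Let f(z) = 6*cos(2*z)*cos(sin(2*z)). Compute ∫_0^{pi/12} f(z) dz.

Let u = sin(2*z), so du = 2*cos(2*z) dz. When z = 0, u = 0; when z = pi/12, u = 1/2.
The integral becomes 3·∫ cos(u) du from 0 to 1/2, with antiderivative 3*sin(u).
Back in z: F(z) = 3*sin(sin(2*z)).
Then F(pi/12) - F(0) = (3*sin(1/2)) - (0) = 3*sin(1/2).

3*sin(1/2)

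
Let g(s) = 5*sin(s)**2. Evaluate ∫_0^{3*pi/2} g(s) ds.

15*pi/4

Use the identity sin^2(s) = (1 - cos(2*s))/2.
An antiderivative is F(s) = 5*s/2 - 5*sin(2*s)/4.
Then F(3*pi/2) - F(0) = (15*pi/4) - (0) = 15*pi/4.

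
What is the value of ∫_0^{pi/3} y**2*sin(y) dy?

-1 - pi**2/18 + sqrt(3)*pi/3

Integrate by parts twice (u = y^2, dv = sin(y) dy).
An antiderivative is F(y) = -y**2*cos(y) + 2*y*sin(y) + 2*cos(y).
Then F(pi/3) - F(0) = (-pi**2/18 + 1 + sqrt(3)*pi/3) - (2) = -1 - pi**2/18 + sqrt(3)*pi/3.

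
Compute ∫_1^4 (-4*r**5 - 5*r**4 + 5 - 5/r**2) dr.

By the power rule, an antiderivative is F(r) = -2*r**6/3 - r**5 + 5*r + 5/r.
Then F(4) - F(1) = (-44801/12) - (25/3) = -14967/4.

-14967/4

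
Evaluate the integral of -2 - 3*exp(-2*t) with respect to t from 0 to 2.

-11/2 + 3*exp(-4)/2

An antiderivative is F(t) = -2*t + 3*exp(-2*t)/2.
Then F(2) - F(0) = (-4 + 3*exp(-4)/2) - (3/2) = -11/2 + 3*exp(-4)/2.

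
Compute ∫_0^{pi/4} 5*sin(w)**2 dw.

Use the identity sin^2(w) = (1 - cos(2*w))/2.
An antiderivative is F(w) = 5*w/2 - 5*sin(2*w)/4.
Then F(pi/4) - F(0) = (-5/4 + 5*pi/8) - (0) = -5/4 + 5*pi/8.

-5/4 + 5*pi/8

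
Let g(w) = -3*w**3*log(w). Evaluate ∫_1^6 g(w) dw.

Integrate by parts once (u = ln w, dv = -3*w**3 dw).
An antiderivative is F(w) = -3*w**4*(4*log(w) - 1)/16.
Then F(6) - F(1) = (-972*log(3) - 972*log(2) + 243) - (3/16) = -972*log(3) - 972*log(2) + 3885/16.

-972*log(3) - 972*log(2) + 3885/16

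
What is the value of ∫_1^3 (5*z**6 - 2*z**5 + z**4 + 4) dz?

By the power rule, an antiderivative is F(z) = 5*z**7/7 - z**6/3 + z**5/5 + 4*z.
Then F(3) - F(1) = (48291/35) - (481/105) = 144392/105.

144392/105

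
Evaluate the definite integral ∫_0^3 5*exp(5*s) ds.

-1 + exp(15)

Let u = 5*s, so du = 5 ds. When s = 0, u = 0; when s = 3, u = 15.
The integral becomes ∫ exp(u) du from 0 to 15, with antiderivative exp(u).
Back in s: F(s) = exp(5*s).
Then F(3) - F(0) = (exp(15)) - (1) = -1 + exp(15).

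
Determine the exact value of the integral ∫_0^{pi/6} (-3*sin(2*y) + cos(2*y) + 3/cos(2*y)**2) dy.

An antiderivative is F(y) = sin(2*y)/2 + 3*cos(2*y)/2 + 3*tan(2*y)/2.
Then F(pi/6) - F(0) = (3/4 + 7*sqrt(3)/4) - (3/2) = -3/4 + 7*sqrt(3)/4.

-3/4 + 7*sqrt(3)/4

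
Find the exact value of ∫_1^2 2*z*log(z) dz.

-3/2 + log(16)

Integrate by parts once (u = ln z, dv = 2*z dz).
An antiderivative is F(z) = z**2*(2*log(z) - 1)/2.
Then F(2) - F(1) = (-2 + log(16)) - (-1/2) = -3/2 + log(16).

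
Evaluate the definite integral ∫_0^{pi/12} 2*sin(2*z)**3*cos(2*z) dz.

Let u = sin(2*z), so du = 2*cos(2*z) dz. When z = 0, u = 0; when z = pi/12, u = 1/2.
The integral becomes ∫ u**3 du from 0 to 1/2, with antiderivative u**4/4.
Back in z: F(z) = sin(2*z)**4/4.
Then F(pi/12) - F(0) = (1/64) - (0) = 1/64.

1/64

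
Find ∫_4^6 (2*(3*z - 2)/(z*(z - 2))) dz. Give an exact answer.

Factor the denominator: z**2 - 2*z = z(z - 2).
Partial fractions: 2*(3*z - 2)/(z*(z - 2)) = 2/z + 4/(z - 2).
An antiderivative is F(z) = 2*log(z) + 4*log(z - 2).
Then F(6) - F(4) = (2*log(3) + 10*log(2)) - (8*log(2)) = log(36).

log(36)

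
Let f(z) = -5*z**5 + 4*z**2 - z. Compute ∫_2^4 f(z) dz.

By the power rule, an antiderivative is F(z) = -5*z**6/6 + 4*z**3/3 - z**2/2.
Then F(4) - F(2) = (-3336) - (-134/3) = -9874/3.

-9874/3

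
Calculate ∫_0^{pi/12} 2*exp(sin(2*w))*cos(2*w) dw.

Let u = sin(2*w), so du = 2*cos(2*w) dw. When w = 0, u = 0; when w = pi/12, u = 1/2.
The integral becomes ∫ exp(u) du from 0 to 1/2, with antiderivative exp(u).
Back in w: F(w) = exp(sin(2*w)).
Then F(pi/12) - F(0) = (exp(1/2)) - (1) = -1 + exp(1/2).

-1 + exp(1/2)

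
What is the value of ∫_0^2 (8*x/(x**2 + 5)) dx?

-4*log(5) + 8*log(3)

Let u = x**2 + 5, so du = 2*x dx. When x = 0, u = 5; when x = 2, u = 9.
The integral becomes 4·∫ 1/u du from 5 to 9, with antiderivative 4*log(u).
Back in x: F(x) = 4*log(x**2 + 5).
Then F(2) - F(0) = (8*log(3)) - (4*log(5)) = -4*log(5) + 8*log(3).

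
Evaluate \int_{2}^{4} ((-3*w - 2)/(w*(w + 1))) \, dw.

log(3/20)

Factor the denominator: w**2 + w = (w + 1)w.
Partial fractions: (-3*w - 2)/(w*(w + 1)) = -1/(w + 1) - 2/w.
An antiderivative is F(w) = -2*log(w) - log(w + 1).
Then F(4) - F(2) = (-log(80)) - (-log(12)) = log(3/20).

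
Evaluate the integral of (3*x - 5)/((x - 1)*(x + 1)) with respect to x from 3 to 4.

-7*log(2) - log(3) + 4*log(5)

Factor the denominator: x**2 - 1 = (x + 1)(x - 1).
Partial fractions: (3*x - 5)/((x - 1)*(x + 1)) = 4/(x + 1) - 1/(x - 1).
An antiderivative is F(x) = -log(x - 1) + 4*log(x + 1).
Then F(4) - F(3) = (-log(3) + 4*log(5)) - (7*log(2)) = -7*log(2) - log(3) + 4*log(5).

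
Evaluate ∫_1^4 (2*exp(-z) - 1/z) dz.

An antiderivative is F(z) = -log(z) - 2*exp(-z).
Then F(4) - F(1) = ((-log(4**exp(4)) - 2)*exp(-4)) - (-2*exp(-1)) = (-log(4**exp(4)) - 2 + 2*exp(3))*exp(-4).

(-log(4**exp(4)) - 2 + 2*exp(3))*exp(-4)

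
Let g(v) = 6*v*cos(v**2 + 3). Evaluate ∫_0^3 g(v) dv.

3*sin(12) - 3*sin(3)

Let u = v**2 + 3, so du = 2*v dv. When v = 0, u = 3; when v = 3, u = 12.
The integral becomes 3·∫ cos(u) du from 3 to 12, with antiderivative 3*sin(u).
Back in v: F(v) = 3*sin(v**2 + 3).
Then F(3) - F(0) = (3*sin(12)) - (3*sin(3)) = 3*sin(12) - 3*sin(3).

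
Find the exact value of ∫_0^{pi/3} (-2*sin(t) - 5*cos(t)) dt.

-5*sqrt(3)/2 - 1

An antiderivative is F(t) = -5*sin(t) + 2*cos(t).
Then F(pi/3) - F(0) = (1 - 5*sqrt(3)/2) - (2) = -5*sqrt(3)/2 - 1.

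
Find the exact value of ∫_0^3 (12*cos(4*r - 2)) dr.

Let u = 4*r - 2, so du = 4 dr. When r = 0, u = -2; when r = 3, u = 10.
The integral becomes 3·∫ cos(u) du from -2 to 10, with antiderivative 3*sin(u).
Back in r: F(r) = 3*sin(4*r - 2).
Then F(3) - F(0) = (3*sin(10)) - (-3*sin(2)) = 3*sin(10) + 3*sin(2).

3*sin(10) + 3*sin(2)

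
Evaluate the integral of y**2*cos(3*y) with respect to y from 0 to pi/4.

sqrt(2)*(-24*pi - 32 + 9*pi**2)/864

Integrate by parts twice (u = y^2, dv = cos(3*y) dy).
An antiderivative is F(y) = y**2*sin(3*y)/3 + 2*y*cos(3*y)/9 - 2*sin(3*y)/27.
Then F(pi/4) - F(0) = (sqrt(2)*(-24*pi - 32 + 9*pi**2)/864) - (0) = sqrt(2)*(-24*pi - 32 + 9*pi**2)/864.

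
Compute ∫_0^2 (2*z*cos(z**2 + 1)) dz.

sin(5) - sin(1)

Let u = z**2 + 1, so du = 2*z dz. When z = 0, u = 1; when z = 2, u = 5.
The integral becomes ∫ cos(u) du from 1 to 5, with antiderivative sin(u).
Back in z: F(z) = sin(z**2 + 1).
Then F(2) - F(0) = (sin(5)) - (sin(1)) = sin(5) - sin(1).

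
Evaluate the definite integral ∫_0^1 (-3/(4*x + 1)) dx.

An antiderivative is F(x) = -3*log(4*x + 1)/4.
Then F(1) - F(0) = (-3*log(5)/4) - (0) = -3*log(5)/4.

-3*log(5)/4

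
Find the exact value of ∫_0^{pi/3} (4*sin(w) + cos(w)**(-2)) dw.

sqrt(3) + 2

An antiderivative is F(w) = -4*cos(w) + tan(w).
Then F(pi/3) - F(0) = (-2 + sqrt(3)) - (-4) = sqrt(3) + 2.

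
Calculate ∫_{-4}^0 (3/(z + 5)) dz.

An antiderivative is F(z) = 3*log(z + 5).
Then F(0) - F(-4) = (3*log(5)) - (0) = 3*log(5).

3*log(5)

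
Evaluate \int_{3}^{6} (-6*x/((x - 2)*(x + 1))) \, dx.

Factor the denominator: x**2 - x - 2 = (x + 1)(x - 2).
Partial fractions: -6*x/((x - 2)*(x + 1)) = -2/(x + 1) - 4/(x - 2).
An antiderivative is F(x) = -4*log(x - 2) - 2*log(x + 1).
Then F(6) - F(3) = (-8*log(2) - 2*log(7)) - (-log(16)) = -2*log(7) - 4*log(2).

-2*log(7) - 4*log(2)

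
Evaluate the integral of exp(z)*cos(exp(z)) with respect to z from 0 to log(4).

Let u = exp(z), so du = exp(z) dz. When z = 0, u = 1; when z = log(4), u = 4.
The integral becomes ∫ cos(u) du from 1 to 4, with antiderivative sin(u).
Back in z: F(z) = sin(exp(z)).
Then F(log(4)) - F(0) = (sin(4)) - (sin(1)) = -sin(1) + sin(4).

-sin(1) + sin(4)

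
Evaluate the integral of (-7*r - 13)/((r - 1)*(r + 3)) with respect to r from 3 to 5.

Factor the denominator: r**2 + 2*r - 3 = (r + 3)(r - 1).
Partial fractions: (-7*r - 13)/((r - 1)*(r + 3)) = -2/(r + 3) - 5/(r - 1).
An antiderivative is F(r) = -5*log(r - 1) - 2*log(r + 3).
Then F(5) - F(3) = (-16*log(2)) - (-7*log(2) - 2*log(3)) = -9*log(2) + 2*log(3).

-9*log(2) + 2*log(3)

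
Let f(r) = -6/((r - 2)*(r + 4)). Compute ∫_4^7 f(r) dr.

log(11/20)

Factor the denominator: r**2 + 2*r - 8 = (r + 4)(r - 2).
Partial fractions: -6/((r - 2)*(r + 4)) = 1/(r + 4) - 1/(r - 2).
An antiderivative is F(r) = -log(r - 2) + log(r + 4).
Then F(7) - F(4) = (log(11/5)) - (log(4)) = log(11/20).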